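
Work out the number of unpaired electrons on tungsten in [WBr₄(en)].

2

Each bromide is −1; ethylenediamine is neutral; balancing the 0 overall charge requires W(IV).
Group 6 minus oxidation state 4 gives a d² configuration.
Counting donor atoms: 4×bromide (monodentate) → 4 donors; 1×ethylenediamine (bidentate) → 2 donors. Coordination number = 6.
In an octahedral field the d² configuration is t₂g²e_g⁰ (only one arrangement possible), giving 2 unpaired electrons.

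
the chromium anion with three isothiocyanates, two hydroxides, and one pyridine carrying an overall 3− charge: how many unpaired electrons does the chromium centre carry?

4 unpaired electrons

Each isothiocyanate is −1; each hydroxide is −1; pyridine is neutral; balancing the −3 overall charge requires Cr(II).
Chromium is a group-6 element; Cr(II) is therefore d⁴.
The spin state decides the count: Hydroxide and isothiocyanate are weak-field ligands for a first-row metal, so the complex is high-spin.
An octahedral high-spin d⁴ ion is t₂g³e_g¹, giving 4 unpaired electrons.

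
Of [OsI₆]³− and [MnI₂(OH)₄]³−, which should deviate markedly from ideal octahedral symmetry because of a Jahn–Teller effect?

[OsI₆]³−: Ligand charges: each iodide is −1. With an overall charge of −3 the osmium centre must be in the +3 oxidation state. Osmium is a group-8 element; Os(III) is therefore d⁵. A 5d ion has a large Δₒ and is invariably low-spin. The d⁵ configuration leaves the e_g set evenly filled (or empty) — no strong Jahn–Teller driving force.
[MnI₂(OH)₄]³−: Ligand charges: each iodide is −1; each hydroxide is −1. With an overall charge of −3 the manganese centre must be in the +3 oxidation state. Manganese is a group-7 element; Mn(III) is therefore d⁴. Hydroxide and iodide are weak-field ligands for a first-row metal, so the complex is high-spin. The t₂g³e_g¹ (high-spin) configuration has an unevenly filled e_g set; the Jahn–Teller theorem predicts a tetragonal distortion (typically axial elongation) to lift the degeneracy.

[MnI₂(OH)₄]³−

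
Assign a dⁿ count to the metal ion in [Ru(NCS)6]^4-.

d6

Summing ligand charges against the −4 overall charge gives an oxidation state of +2 for ruthenium.
Ruthenium is a group-8 element; Ru(II) is therefore d⁶.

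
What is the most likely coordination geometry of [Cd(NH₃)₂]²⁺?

Ligand charges: ammonia is neutral. With an overall charge of +2 the cadmium centre must be in the +2 oxidation state.
Group 12 minus oxidation state 2 gives a d¹⁰ configuration.
Coordination number: 2.
A d¹⁰ ion with only two ligands adopts a linear arrangement (sp hybridisation; no CFSE preference).

linear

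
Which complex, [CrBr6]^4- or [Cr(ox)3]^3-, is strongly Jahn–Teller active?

[CrBr6]^4-: Ligand charges: each bromide is −1. With an overall charge of −4 the chromium centre must be in the +2 oxidation state. Chromium is a group-6 element; Cr(II) is therefore d⁴. Bromide is a weak-field ligand for a first-row metal, so the complex is high-spin. The t₂g³e_g¹ (high-spin) configuration has an unevenly filled e_g set; the Jahn–Teller theorem predicts a tetragonal distortion (typically axial elongation) to lift the degeneracy.
[Cr(ox)3]^3-: Ligand charges: each oxalate is −2. With an overall charge of −3 the chromium centre must be in the +3 oxidation state. Chromium is a group-6 element; Cr(III) is therefore d³. The d³ configuration leaves the e_g set evenly filled (or empty) — no strong Jahn–Teller driving force.

[CrBr6]^4-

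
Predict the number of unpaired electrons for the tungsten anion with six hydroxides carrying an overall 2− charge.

2

Summing ligand charges against the −2 overall charge gives an oxidation state of +4 for tungsten.
W sits in group 6, so the d-electron count is 6 − 4 = 2.
In an octahedral field the d² configuration is t₂g²e_g⁰ (only one arrangement possible), giving 2 unpaired electrons.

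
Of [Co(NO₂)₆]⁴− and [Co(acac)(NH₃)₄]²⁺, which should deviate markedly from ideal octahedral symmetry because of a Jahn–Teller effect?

[Co(NO₂)₆]⁴−: Each nitro (N-bound nitrite) is −1; balancing the −4 overall charge requires Co(II). Group 9 minus oxidation state 2 gives a d⁷ configuration. Nitro (N-bound nitrite) is a strong-field ligand (high in the spectrochemical series) for a first-row metal, so the complex is low-spin. The t₂g⁶e_g¹ (low-spin) configuration has an unevenly filled e_g set; the Jahn–Teller theorem predicts a tetragonal distortion (typically axial elongation) to lift the degeneracy.
[Co(acac)(NH₃)₄]²⁺: Summing ligand charges against the +2 overall charge gives an oxidation state of +3 for cobalt. Cobalt is a group-9 element; Co(III) is therefore d⁶. Co(III) has an exceptionally large octahedral splitting and is low-spin with essentially every ligand except fluoride. The d⁶ configuration leaves the e_g set evenly filled (or empty) — no strong Jahn–Teller driving force.

[Co(NO₂)₆]⁴−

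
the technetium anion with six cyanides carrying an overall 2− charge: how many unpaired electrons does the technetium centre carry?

Summing ligand charges against the −2 overall charge gives an oxidation state of +4 for technetium.
Group 7 minus oxidation state 4 gives a d³ configuration.
In an octahedral field the d³ configuration is t₂g³e_g⁰ (only one arrangement possible), giving 3 unpaired electrons.

3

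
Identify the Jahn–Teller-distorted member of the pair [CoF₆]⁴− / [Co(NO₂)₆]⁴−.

[CoF₆]⁴−: Each fluoride is −1; balancing the −4 overall charge requires Co(II). Co sits in group 9, so the d-electron count is 9 − 2 = 7. Fluoride is a weak-field ligand for a first-row metal, so the complex is high-spin. The d⁷ configuration leaves the e_g set evenly filled (or empty) — no strong Jahn–Teller driving force.
[Co(NO₂)₆]⁴−: Ligand charges: each nitro (N-bound nitrite) is −1. With an overall charge of −4 the cobalt centre must be in the +2 oxidation state. Group 9 minus oxidation state 2 gives a d⁷ configuration. Nitro (N-bound nitrite) is a strong-field ligand (high in the spectrochemical series) for a first-row metal, so the complex is low-spin. The t₂g⁶e_g¹ (low-spin) configuration has an unevenly filled e_g set; the Jahn–Teller theorem predicts a tetragonal distortion (typically axial elongation) to lift the degeneracy.

[Co(NO₂)₆]⁴−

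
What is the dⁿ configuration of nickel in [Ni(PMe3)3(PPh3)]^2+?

d8

Trimethylphosphine is neutral; triphenylphosphine is neutral; balancing the +2 overall charge requires Ni(II).
Ni sits in group 10, so the d-electron count is 10 − 2 = 8.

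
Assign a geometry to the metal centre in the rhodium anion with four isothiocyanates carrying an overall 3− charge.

square planar

Ligand charges: each isothiocyanate is −1. With an overall charge of −3 the rhodium centre must be in the +1 oxidation state.
Rhodium is a group-9 element; Rh(I) is therefore d⁸.
With 4 monodentate ligands the coordination number is 4.
A 4d d⁸ ion has a large crystal-field splitting; square planar leaves the high-energy d_{x²−y²} orbital empty and maximises CFSE.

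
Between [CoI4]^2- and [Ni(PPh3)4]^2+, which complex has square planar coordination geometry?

[Ni(PPh3)4]^2+

For [CoI4]^2-: Ligand charges: each iodide is −1. With an overall charge of −2 the cobalt centre must be in the +2 oxidation state. Cobalt is a group-9 element; Co(II) is therefore d⁷. For a high-spin 3d d⁷ ion with weak-field ligands the small Δₜ gives little square-planar CFSE advantage, so four ligands adopt the sterically favoured tetrahedral geometry. → tetrahedral.
For [Ni(PPh3)4]^2+: Ligand charges: triphenylphosphine is neutral. With an overall charge of +2 the nickel centre must be in the +2 oxidation state. Group 10 minus oxidation state 2 gives a d⁸ configuration. Triphenylphosphine is a strong-field ligand (high in the spectrochemical series). A 3d d⁸ ion with strong-field ligands gains enough CFSE to favour square planar over tetrahedral. → square planar.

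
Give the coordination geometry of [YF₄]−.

tetrahedral

Summing ligand charges against the −1 overall charge gives an oxidation state of +3 for yttrium.
Y sits in group 3, so the d-electron count is 3 − 3 = 0.
Coordination number: 4.
A d⁰ ion has no crystal-field stabilisation preference between square planar and tetrahedral, so four ligands adopt the sterically favoured tetrahedral geometry.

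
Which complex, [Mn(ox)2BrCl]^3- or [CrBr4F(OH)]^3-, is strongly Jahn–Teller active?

[Mn(ox)2BrCl]^3-: Summing ligand charges against the −3 overall charge gives an oxidation state of +3 for manganese. Manganese is a group-7 element; Mn(III) is therefore d⁴. Bromide, chloride, and oxalate are weak-field ligands for a first-row metal, so the complex is high-spin. The t₂g³e_g¹ (high-spin) configuration has an unevenly filled e_g set; the Jahn–Teller theorem predicts a tetragonal distortion (typically axial elongation) to lift the degeneracy.
[CrBr4F(OH)]^3-: Each bromide is −1; each fluoride is −1; each hydroxide is −1; balancing the −3 overall charge requires Cr(III). Chromium is a group-6 element; Cr(III) is therefore d³. The d³ configuration leaves the e_g set evenly filled (or empty) — no strong Jahn–Teller driving force.

[Mn(ox)2BrCl]^3-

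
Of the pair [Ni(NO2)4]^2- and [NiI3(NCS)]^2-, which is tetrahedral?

[NiI3(NCS)]^2-

For [Ni(NO2)4]^2-: Each nitro (N-bound nitrite) is −1; balancing the −2 overall charge requires Ni(II). Group 10 minus oxidation state 2 gives a d⁸ configuration. Nitro (N-bound nitrite) is a strong-field ligand (high in the spectrochemical series). A 3d d⁸ ion with strong-field ligands gains enough CFSE to favour square planar over tetrahedral. → square planar.
For [NiI3(NCS)]^2-: Ligand charges: each iodide is −1; each isothiocyanate is −1. With an overall charge of −2 the nickel centre must be in the +2 oxidation state. Nickel is a group-10 element; Ni(II) is therefore d⁸. Iodide and isothiocyanate are weak-field ligands. With weak-field ligands the CFSE gain from square planar is small, so a 3d d⁸ ion takes the sterically preferred tetrahedral geometry. → tetrahedral.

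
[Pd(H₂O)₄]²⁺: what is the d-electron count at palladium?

Water is neutral; balancing the +2 overall charge requires Pd(II).
Group 10 minus oxidation state 2 gives a d⁸ configuration.

d8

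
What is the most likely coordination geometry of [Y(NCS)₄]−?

Ligand charges: each isothiocyanate is −1. With an overall charge of −1 the yttrium centre must be in the +3 oxidation state.
Group 3 minus oxidation state 3 gives a d⁰ configuration.
With 4 monodentate ligands the coordination number is 4.
A d⁰ ion has no crystal-field stabilisation preference between square planar and tetrahedral, so four ligands adopt the sterically favoured tetrahedral geometry.

tetrahedral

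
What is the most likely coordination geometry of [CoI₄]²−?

tetrahedral

Each iodide is −1; balancing the −2 overall charge requires Co(II).
Group 9 minus oxidation state 2 gives a d⁷ configuration.
With 4 monodentate ligands the coordination number is 4.
Iodide is a weak-field ligand.
For a high-spin 3d d⁷ ion with weak-field ligands the small Δₜ gives little square-planar CFSE advantage, so four ligands adopt the sterically favoured tetrahedral geometry.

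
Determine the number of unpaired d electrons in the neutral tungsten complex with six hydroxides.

0

Ligand charges: each hydroxide is −1. With an overall charge of 0 the tungsten centre must be in the +6 oxidation state.
Group 6 minus oxidation state 6 gives a d⁰ configuration.
In an octahedral field the d⁰ configuration is t₂g⁰e_g⁰, giving 0 unpaired electrons.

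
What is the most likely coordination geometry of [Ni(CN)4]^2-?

Each cyanide is −1; balancing the −2 overall charge requires Ni(II).
Nickel is a group-10 element; Ni(II) is therefore d⁸.
Coordination number: 4.
Cyanide is a strong-field ligand (high in the spectrochemical series).
A 3d d⁸ ion with strong-field ligands gains enough CFSE to favour square planar over tetrahedral.

square planar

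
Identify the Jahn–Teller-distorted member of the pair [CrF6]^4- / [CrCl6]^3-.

[CrF6]^4-

[CrF6]^4-: Ligand charges: each fluoride is −1. With an overall charge of −4 the chromium centre must be in the +2 oxidation state. Group 6 minus oxidation state 2 gives a d⁴ configuration. Fluoride is a weak-field ligand for a first-row metal, so the complex is high-spin. The t₂g³e_g¹ (high-spin) configuration has an unevenly filled e_g set; the Jahn–Teller theorem predicts a tetragonal distortion (typically axial elongation) to lift the degeneracy.
[CrCl6]^3-: Summing ligand charges against the −3 overall charge gives an oxidation state of +3 for chromium. Cr sits in group 6, so the d-electron count is 6 − 3 = 3. The d³ configuration leaves the e_g set evenly filled (or empty) — no strong Jahn–Teller driving force.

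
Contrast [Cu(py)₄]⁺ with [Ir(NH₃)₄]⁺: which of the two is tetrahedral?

For [Cu(py)₄]⁺: Ligand charges: pyridine is neutral. With an overall charge of +1 the copper centre must be in the +1 oxidation state. Group 11 minus oxidation state 1 gives a d¹⁰ configuration. A d¹⁰ ion has no crystal-field stabilisation preference between square planar and tetrahedral, so four ligands adopt the sterically favoured tetrahedral geometry. → tetrahedral.
For [Ir(NH₃)₄]⁺: Ligand charges: ammonia is neutral. With an overall charge of +1 the iridium centre must be in the +1 oxidation state. Group 9 minus oxidation state 1 gives a d⁸ configuration. A 5d d⁸ ion has a large crystal-field splitting; square planar leaves the high-energy d_{x²−y²} orbital empty and maximises CFSE. → square planar.

[Cu(py)₄]⁺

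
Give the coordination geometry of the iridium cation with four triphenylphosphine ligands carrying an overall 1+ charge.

square planar

Summing ligand charges against the +1 overall charge gives an oxidation state of +1 for iridium.
Iridium is a group-9 element; Ir(I) is therefore d⁸.
With 4 monodentate ligands the coordination number is 4.
A 5d d⁸ ion has a large crystal-field splitting; square planar leaves the high-energy d_{x²−y²} orbital empty and maximises CFSE.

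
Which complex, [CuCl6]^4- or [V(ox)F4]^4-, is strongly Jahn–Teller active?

[CuCl6]^4-: Ligand charges: each chloride is −1. With an overall charge of −4 the copper centre must be in the +2 oxidation state. Cu sits in group 11, so the d-electron count is 11 − 2 = 9. The t₂g⁶e_g³ configuration has an unevenly filled e_g set; the Jahn–Teller theorem predicts a tetragonal distortion (typically axial elongation) to lift the degeneracy.
[V(ox)F4]^4-: Each oxalate is −2; each fluoride is −1; balancing the −4 overall charge requires V(II). V sits in group 5, so the d-electron count is 5 − 2 = 3. The d³ configuration leaves the e_g set evenly filled (or empty) — no strong Jahn–Teller driving force.

[CuCl6]^4-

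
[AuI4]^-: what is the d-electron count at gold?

Each iodide is −1; balancing the −1 overall charge requires Au(III).
Gold is a group-11 element; Au(III) is therefore d⁸.

d⁸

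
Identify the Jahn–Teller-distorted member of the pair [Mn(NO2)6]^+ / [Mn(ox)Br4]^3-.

[Mn(ox)Br4]^3-

[Mn(NO2)6]^+: Summing ligand charges against the +1 overall charge gives an oxidation state of +7 for manganese. Manganese is a group-7 element; Mn(VII) is therefore d⁰. The d⁰ configuration leaves the e_g set evenly filled (or empty) — no strong Jahn–Teller driving force.
[Mn(ox)Br4]^3-: Ligand charges: each oxalate is −2; each bromide is −1. With an overall charge of −3 the manganese centre must be in the +3 oxidation state. Mn sits in group 7, so the d-electron count is 7 − 3 = 4. Bromide and oxalate are weak-field ligands for a first-row metal, so the complex is high-spin. The t₂g³e_g¹ (high-spin) configuration has an unevenly filled e_g set; the Jahn–Teller theorem predicts a tetragonal distortion (typically axial elongation) to lift the degeneracy.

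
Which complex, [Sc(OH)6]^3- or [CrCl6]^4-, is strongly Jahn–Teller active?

[CrCl6]^4-

[Sc(OH)6]^3-: Ligand charges: each hydroxide is −1. With an overall charge of −3 the scandium centre must be in the +3 oxidation state. Group 3 minus oxidation state 3 gives a d⁰ configuration. The d⁰ configuration leaves the e_g set evenly filled (or empty) — no strong Jahn–Teller driving force.
[CrCl6]^4-: Summing ligand charges against the −4 overall charge gives an oxidation state of +2 for chromium. Cr sits in group 6, so the d-electron count is 6 − 2 = 4. Chloride is a weak-field ligand for a first-row metal, so the complex is high-spin. The t₂g³e_g¹ (high-spin) configuration has an unevenly filled e_g set; the Jahn–Teller theorem predicts a tetragonal distortion (typically axial elongation) to lift the degeneracy.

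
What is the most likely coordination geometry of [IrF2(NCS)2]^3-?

Summing ligand charges against the −3 overall charge gives an oxidation state of +1 for iridium.
Group 9 minus oxidation state 1 gives a d⁸ configuration.
Coordination number: 4.
A 5d d⁸ ion has a large crystal-field splitting; square planar leaves the high-energy d_{x²−y²} orbital empty and maximises CFSE.

square planar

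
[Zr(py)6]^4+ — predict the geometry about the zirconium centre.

octahedral

Summing ligand charges against the +4 overall charge gives an oxidation state of +4 for zirconium.
Group 4 minus oxidation state 4 gives a d⁰ configuration.
With 6 monodentate ligands the coordination number is 6.
Six donors around a single metal centre give an octahedral coordination sphere.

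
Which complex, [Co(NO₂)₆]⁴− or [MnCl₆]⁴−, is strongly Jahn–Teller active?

[Co(NO₂)₆]⁴−

[Co(NO₂)₆]⁴−: Ligand charges: each nitro (N-bound nitrite) is −1. With an overall charge of −4 the cobalt centre must be in the +2 oxidation state. Group 9 minus oxidation state 2 gives a d⁷ configuration. Nitro (N-bound nitrite) is a strong-field ligand (high in the spectrochemical series) for a first-row metal, so the complex is low-spin. The t₂g⁶e_g¹ (low-spin) configuration has an unevenly filled e_g set; the Jahn–Teller theorem predicts a tetragonal distortion (typically axial elongation) to lift the degeneracy.
[MnCl₆]⁴−: Each chloride is −1; balancing the −4 overall charge requires Mn(II). Manganese is a group-7 element; Mn(II) is therefore d⁵. Chloride is a weak-field ligand for a first-row metal, so the complex is high-spin. The d⁵ configuration leaves the e_g set evenly filled (or empty) — no strong Jahn–Teller driving force.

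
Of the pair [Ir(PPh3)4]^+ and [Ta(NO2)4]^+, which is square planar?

[Ir(PPh3)4]^+

For [Ir(PPh3)4]^+: Ligand charges: triphenylphosphine is neutral. With an overall charge of +1 the iridium centre must be in the +1 oxidation state. Iridium is a group-9 element; Ir(I) is therefore d⁸. A 5d d⁸ ion has a large crystal-field splitting; square planar leaves the high-energy d_{x²−y²} orbital empty and maximises CFSE. → square planar.
For [Ta(NO2)4]^+: Summing ligand charges against the +1 overall charge gives an oxidation state of +5 for tantalum. Ta sits in group 5, so the d-electron count is 5 − 5 = 0. A d⁰ ion has no crystal-field stabilisation preference between square planar and tetrahedral, so four ligands adopt the sterically favoured tetrahedral geometry. → tetrahedral.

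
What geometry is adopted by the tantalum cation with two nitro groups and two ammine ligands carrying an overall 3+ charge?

Ligand charges: each nitro (N-bound nitrite) is −1; ammonia is neutral. With an overall charge of +3 the tantalum centre must be in the +5 oxidation state.
Group 5 minus oxidation state 5 gives a d⁰ configuration.
With 4 monodentate ligands the coordination number is 4.
A d⁰ ion has no crystal-field stabilisation preference between square planar and tetrahedral, so four ligands adopt the sterically favoured tetrahedral geometry.

tetrahedral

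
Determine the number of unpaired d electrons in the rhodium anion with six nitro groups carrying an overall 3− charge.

Summing ligand charges against the −3 overall charge gives an oxidation state of +3 for rhodium.
Group 9 minus oxidation state 3 gives a d⁶ configuration.
The spin state decides the count: a 4d ion has a large Δₒ and is invariably low-spin.
An octahedral low-spin d⁶ ion is t₂g⁶e_g⁰, giving 0 unpaired electrons.

0 unpaired electrons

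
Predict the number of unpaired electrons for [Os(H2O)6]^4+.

Summing ligand charges against the +4 overall charge gives an oxidation state of +4 for osmium.
Osmium is a group-8 element; Os(IV) is therefore d⁴.
The spin state decides the count: a 5d ion has a large Δₒ and is invariably low-spin.
An octahedral low-spin d⁴ ion is t₂g⁴e_g⁰, giving 2 unpaired electrons.

2 unpaired electrons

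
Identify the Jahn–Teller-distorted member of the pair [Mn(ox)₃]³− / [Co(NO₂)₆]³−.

[Mn(ox)₃]³−

[Mn(ox)₃]³−: Each oxalate is −2; balancing the −3 overall charge requires Mn(III). Manganese is a group-7 element; Mn(III) is therefore d⁴. Oxalate is a weak-field ligand for a first-row metal, so the complex is high-spin. The t₂g³e_g¹ (high-spin) configuration has an unevenly filled e_g set; the Jahn–Teller theorem predicts a tetragonal distortion (typically axial elongation) to lift the degeneracy.
[Co(NO₂)₆]³−: Summing ligand charges against the −3 overall charge gives an oxidation state of +3 for cobalt. Cobalt is a group-9 element; Co(III) is therefore d⁶. Co(III) has an exceptionally large octahedral splitting and is low-spin with essentially every ligand except fluoride. The d⁶ configuration leaves the e_g set evenly filled (or empty) — no strong Jahn–Teller driving force.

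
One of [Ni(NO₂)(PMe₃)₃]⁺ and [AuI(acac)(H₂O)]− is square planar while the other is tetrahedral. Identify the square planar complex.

[Ni(NO₂)(PMe₃)₃]⁺

For [Ni(NO₂)(PMe₃)₃]⁺: Ligand charges: each nitro (N-bound nitrite) is −1; trimethylphosphine is neutral. With an overall charge of +1 the nickel centre must be in the +2 oxidation state. Group 10 minus oxidation state 2 gives a d⁸ configuration. Nitro (N-bound nitrite) and trimethylphosphine are strong-field ligands (high in the spectrochemical series). A 3d d⁸ ion with strong-field ligands gains enough CFSE to favour square planar over tetrahedral. → square planar.
For [AuI(acac)(H₂O)]−: Ligand charges: each iodide is −1; each acetylacetonate is −1; water is neutral. With an overall charge of −1 the gold centre must be in the +1 oxidation state. Au sits in group 11, so the d-electron count is 11 − 1 = 10. A d¹⁰ ion has no crystal-field stabilisation preference between square planar and tetrahedral, so four ligands adopt the sterically favoured tetrahedral geometry. → tetrahedral.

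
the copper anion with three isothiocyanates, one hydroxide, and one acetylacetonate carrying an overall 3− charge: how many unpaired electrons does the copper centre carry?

1 unpaired electron

Each isothiocyanate is −1; each hydroxide is −1; each acetylacetonate is −1; balancing the −3 overall charge requires Cu(II).
Cu sits in group 11, so the d-electron count is 11 − 2 = 9.
Counting donor atoms: 3×isothiocyanate (monodentate) → 3 donors; 1×hydroxide (monodentate) → 1 donor; 1×acetylacetonate (bidentate) → 2 donors. Coordination number = 6.
In an octahedral field the d⁹ configuration is t₂g⁶e_g³ (only one arrangement possible), giving 1 unpaired electron.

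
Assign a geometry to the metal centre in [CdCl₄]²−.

Summing ligand charges against the −2 overall charge gives an oxidation state of +2 for cadmium.
Cadmium is a group-12 element; Cd(II) is therefore d¹⁰.
Coordination number: 4.
A d¹⁰ ion has no crystal-field stabilisation preference between square planar and tetrahedral, so four ligands adopt the sterically favoured tetrahedral geometry.

tetrahedral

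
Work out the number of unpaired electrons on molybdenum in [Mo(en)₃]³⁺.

3

Ligand charges: ethylenediamine is neutral. With an overall charge of +3 the molybdenum centre must be in the +3 oxidation state.
Mo sits in group 6, so the d-electron count is 6 − 3 = 3.
Counting donor atoms: 3×ethylenediamine (bidentate) → 6 donors. Coordination number = 6.
In an octahedral field the d³ configuration is t₂g³e_g⁰ (only one arrangement possible), giving 3 unpaired electrons.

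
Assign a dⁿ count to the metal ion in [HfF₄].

d⁰

Summing ligand charges against the 0 overall charge gives an oxidation state of +4 for hafnium.
Hafnium is a group-4 element; Hf(IV) is therefore d⁰.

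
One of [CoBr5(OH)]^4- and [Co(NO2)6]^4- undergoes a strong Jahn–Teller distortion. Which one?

[CoBr5(OH)]^4-: Ligand charges: each bromide is −1; each hydroxide is −1. With an overall charge of −4 the cobalt centre must be in the +2 oxidation state. Co sits in group 9, so the d-electron count is 9 − 2 = 7. Bromide and hydroxide are weak-field ligands for a first-row metal, so the complex is high-spin. The d⁷ configuration leaves the e_g set evenly filled (or empty) — no strong Jahn–Teller driving force.
[Co(NO2)6]^4-: Ligand charges: each nitro (N-bound nitrite) is −1. With an overall charge of −4 the cobalt centre must be in the +2 oxidation state. Co sits in group 9, so the d-electron count is 9 − 2 = 7. Nitro (N-bound nitrite) is a strong-field ligand (high in the spectrochemical series) for a first-row metal, so the complex is low-spin. The t₂g⁶e_g¹ (low-spin) configuration has an unevenly filled e_g set; the Jahn–Teller theorem predicts a tetragonal distortion (typically axial elongation) to lift the degeneracy.

[Co(NO2)6]^4-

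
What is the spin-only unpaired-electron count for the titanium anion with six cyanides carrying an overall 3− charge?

1 unpaired electron

Each cyanide is −1; balancing the −3 overall charge requires Ti(III).
Group 4 minus oxidation state 3 gives a d¹ configuration.
In an octahedral field the d¹ configuration is t₂g¹e_g⁰ (only one arrangement possible), giving 1 unpaired electron.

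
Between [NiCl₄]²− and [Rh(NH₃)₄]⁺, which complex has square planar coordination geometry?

For [NiCl₄]²−: Each chloride is −1; balancing the −2 overall charge requires Ni(II). Nickel is a group-10 element; Ni(II) is therefore d⁸. Chloride is a weak-field ligand. With weak-field ligands the CFSE gain from square planar is small, so a 3d d⁸ ion takes the sterically preferred tetrahedral geometry. → tetrahedral.
For [Rh(NH₃)₄]⁺: Ligand charges: ammonia is neutral. With an overall charge of +1 the rhodium centre must be in the +1 oxidation state. Rhodium is a group-9 element; Rh(I) is therefore d⁸. A 4d d⁸ ion has a large crystal-field splitting; square planar leaves the high-energy d_{x²−y²} orbital empty and maximises CFSE. → square planar.

[Rh(NH₃)₄]⁺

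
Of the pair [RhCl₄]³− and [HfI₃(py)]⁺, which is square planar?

[RhCl₄]³−

For [RhCl₄]³−: Each chloride is −1; balancing the −3 overall charge requires Rh(I). Rh sits in group 9, so the d-electron count is 9 − 1 = 8. A 4d d⁸ ion has a large crystal-field splitting; square planar leaves the high-energy d_{x²−y²} orbital empty and maximises CFSE. → square planar.
For [HfI₃(py)]⁺: Ligand charges: each iodide is −1; pyridine is neutral. With an overall charge of +1 the hafnium centre must be in the +4 oxidation state. Group 4 minus oxidation state 4 gives a d⁰ configuration. A d⁰ ion has no crystal-field stabilisation preference between square planar and tetrahedral, so four ligands adopt the sterically favoured tetrahedral geometry. → tetrahedral.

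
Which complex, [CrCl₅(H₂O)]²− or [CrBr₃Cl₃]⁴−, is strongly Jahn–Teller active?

[CrCl₅(H₂O)]²−: Ligand charges: each chloride is −1; water is neutral. With an overall charge of −2 the chromium centre must be in the +3 oxidation state. Cr sits in group 6, so the d-electron count is 6 − 3 = 3. The d³ configuration leaves the e_g set evenly filled (or empty) — no strong Jahn–Teller driving force.
[CrBr₃Cl₃]⁴−: Ligand charges: each bromide is −1; each chloride is −1. With an overall charge of −4 the chromium centre must be in the +2 oxidation state. Group 6 minus oxidation state 2 gives a d⁴ configuration. Bromide and chloride are weak-field ligands for a first-row metal, so the complex is high-spin. The t₂g³e_g¹ (high-spin) configuration has an unevenly filled e_g set; the Jahn–Teller theorem predicts a tetragonal distortion (typically axial elongation) to lift the degeneracy.

[CrBr₃Cl₃]⁴−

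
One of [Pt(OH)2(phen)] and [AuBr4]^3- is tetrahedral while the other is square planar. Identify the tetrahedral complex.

[AuBr4]^3-

For [Pt(OH)2(phen)]: Summing ligand charges against the 0 overall charge gives an oxidation state of +2 for platinum. Group 10 minus oxidation state 2 gives a d⁸ configuration. A 5d d⁸ ion has a large crystal-field splitting; square planar leaves the high-energy d_{x²−y²} orbital empty and maximises CFSE. → square planar.
For [AuBr4]^3-: Each bromide is −1; balancing the −3 overall charge requires Au(I). Group 11 minus oxidation state 1 gives a d¹⁰ configuration. A d¹⁰ ion has no crystal-field stabilisation preference between square planar and tetrahedral, so four ligands adopt the sterically favoured tetrahedral geometry. → tetrahedral.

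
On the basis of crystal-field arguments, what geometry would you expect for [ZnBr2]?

linear

Ligand charges: each bromide is −1. With an overall charge of 0 the zinc centre must be in the +2 oxidation state.
Zn sits in group 12, so the d-electron count is 12 − 2 = 10.
Coordination number: 2.
A d¹⁰ ion with only two ligands adopts a linear arrangement (sp hybridisation; no CFSE preference).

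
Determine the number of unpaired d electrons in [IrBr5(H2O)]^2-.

0 unpaired electrons

Ligand charges: each bromide is −1; water is neutral. With an overall charge of −2 the iridium centre must be in the +3 oxidation state.
Group 9 minus oxidation state 3 gives a d⁶ configuration.
The spin state decides the count: a 5d ion has a large Δₒ and is invariably low-spin.
An octahedral low-spin d⁶ ion is t₂g⁶e_g⁰, giving 0 unpaired electrons.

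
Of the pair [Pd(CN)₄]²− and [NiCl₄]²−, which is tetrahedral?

[NiCl₄]²−

For [Pd(CN)₄]²−: Ligand charges: each cyanide is −1. With an overall charge of −2 the palladium centre must be in the +2 oxidation state. Group 10 minus oxidation state 2 gives a d⁸ configuration. A 4d d⁸ ion has a large crystal-field splitting; square planar leaves the high-energy d_{x²−y²} orbital empty and maximises CFSE. → square planar.
For [NiCl₄]²−: Summing ligand charges against the −2 overall charge gives an oxidation state of +2 for nickel. Ni sits in group 10, so the d-electron count is 10 − 2 = 8. Chloride is a weak-field ligand. With weak-field ligands the CFSE gain from square planar is small, so a 3d d⁸ ion takes the sterically preferred tetrahedral geometry. → tetrahedral.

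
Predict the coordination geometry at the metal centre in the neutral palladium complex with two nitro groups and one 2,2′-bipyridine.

Ligand charges: each nitro (N-bound nitrite) is −1; 2,2′-bipyridine is neutral. With an overall charge of 0 the palladium centre must be in the +2 oxidation state.
Group 10 minus oxidation state 2 gives a d⁸ configuration.
Counting donor atoms: 2×nitro (N-bound nitrite) (monodentate) → 2 donors; 1×2,2′-bipyridine (bidentate) → 2 donors. Coordination number = 4.
A 4d d⁸ ion has a large crystal-field splitting; square planar leaves the high-energy d_{x²−y²} orbital empty and maximises CFSE.

square planar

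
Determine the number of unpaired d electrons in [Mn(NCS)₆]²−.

3

Ligand charges: each isothiocyanate is −1. With an overall charge of −2 the manganese centre must be in the +4 oxidation state.
Manganese is a group-7 element; Mn(IV) is therefore d³.
In an octahedral field the d³ configuration is t₂g³e_g⁰ (only one arrangement possible), giving 3 unpaired electrons.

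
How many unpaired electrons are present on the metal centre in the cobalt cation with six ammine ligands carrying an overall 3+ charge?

0 unpaired electrons

Summing ligand charges against the +3 overall charge gives an oxidation state of +3 for cobalt.
Group 9 minus oxidation state 3 gives a d⁶ configuration.
The spin state decides the count: Co(III) has an exceptionally large octahedral splitting and is low-spin with essentially every ligand except fluoride.
An octahedral low-spin d⁶ ion is t₂g⁶e_g⁰, giving 0 unpaired electrons.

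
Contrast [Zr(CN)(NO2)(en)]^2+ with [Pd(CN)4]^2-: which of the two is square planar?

For [Zr(CN)(NO2)(en)]^2+: Summing ligand charges against the +2 overall charge gives an oxidation state of +4 for zirconium. Group 4 minus oxidation state 4 gives a d⁰ configuration. A d⁰ ion has no crystal-field stabilisation preference between square planar and tetrahedral, so four ligands adopt the sterically favoured tetrahedral geometry. → tetrahedral.
For [Pd(CN)4]^2-: Each cyanide is −1; balancing the −2 overall charge requires Pd(II). Pd sits in group 10, so the d-electron count is 10 − 2 = 8. A 4d d⁸ ion has a large crystal-field splitting; square planar leaves the high-energy d_{x²−y²} orbital empty and maximises CFSE. → square planar.

[Pd(CN)4]^2-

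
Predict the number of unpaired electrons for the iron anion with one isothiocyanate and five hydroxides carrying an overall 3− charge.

Ligand charges: each isothiocyanate is −1; each hydroxide is −1. With an overall charge of −3 the iron centre must be in the +3 oxidation state.
Iron is a group-8 element; Fe(III) is therefore d⁵.
The spin state decides the count: Hydroxide and isothiocyanate are weak-field ligands for a first-row metal, so the complex is high-spin.
An octahedral high-spin d⁵ ion is t₂g³e_g², giving 5 unpaired electrons.

5 unpaired electrons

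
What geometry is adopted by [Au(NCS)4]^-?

square planar

Each isothiocyanate is −1; balancing the −1 overall charge requires Au(III).
Au sits in group 11, so the d-electron count is 11 − 3 = 8.
Coordination number: 4.
A 5d d⁸ ion has a large crystal-field splitting; square planar leaves the high-energy d_{x²−y²} orbital empty and maximises CFSE.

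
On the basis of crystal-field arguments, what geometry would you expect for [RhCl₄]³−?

square planar

Ligand charges: each chloride is −1. With an overall charge of −3 the rhodium centre must be in the +1 oxidation state.
Rh sits in group 9, so the d-electron count is 9 − 1 = 8.
With 4 monodentate ligands the coordination number is 4.
A 4d d⁸ ion has a large crystal-field splitting; square planar leaves the high-energy d_{x²−y²} orbital empty and maximises CFSE.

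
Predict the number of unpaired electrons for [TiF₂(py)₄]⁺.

1

Summing ligand charges against the +1 overall charge gives an oxidation state of +3 for titanium.
Ti sits in group 4, so the d-electron count is 4 − 3 = 1.
In an octahedral field the d¹ configuration is t₂g¹e_g⁰ (only one arrangement possible), giving 1 unpaired electron.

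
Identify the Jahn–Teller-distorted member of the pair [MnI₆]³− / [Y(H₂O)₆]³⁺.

[MnI₆]³−: Ligand charges: each iodide is −1. With an overall charge of −3 the manganese centre must be in the +3 oxidation state. Mn sits in group 7, so the d-electron count is 7 − 3 = 4. Iodide is a weak-field ligand for a first-row metal, so the complex is high-spin. The t₂g³e_g¹ (high-spin) configuration has an unevenly filled e_g set; the Jahn–Teller theorem predicts a tetragonal distortion (typically axial elongation) to lift the degeneracy.
[Y(H₂O)₆]³⁺: Ligand charges: water is neutral. With an overall charge of +3 the yttrium centre must be in the +3 oxidation state. Yttrium is a group-3 element; Y(III) is therefore d⁰. The d⁰ configuration leaves the e_g set evenly filled (or empty) — no strong Jahn–Teller driving force.

[MnI₆]³−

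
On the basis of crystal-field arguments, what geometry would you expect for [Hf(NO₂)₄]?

tetrahedral

Summing ligand charges against the 0 overall charge gives an oxidation state of +4 for hafnium.
Hf sits in group 4, so the d-electron count is 4 − 4 = 0.
Coordination number: 4.
A d⁰ ion has no crystal-field stabilisation preference between square planar and tetrahedral, so four ligands adopt the sterically favoured tetrahedral geometry.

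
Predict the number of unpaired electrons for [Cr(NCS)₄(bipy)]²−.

Ligand charges: each isothiocyanate is −1; 2,2′-bipyridine is neutral. With an overall charge of −2 the chromium centre must be in the +2 oxidation state.
Cr sits in group 6, so the d-electron count is 6 − 2 = 4.
Counting donor atoms: 4×isothiocyanate (monodentate) → 4 donors; 1×2,2′-bipyridine (bidentate) → 2 donors. Coordination number = 6.
The spin state decides the count: Isothiocyanate is a weak-field ligand for a first-row metal, so the complex is high-spin.
An octahedral high-spin d⁴ ion is t₂g³e_g¹, giving 4 unpaired electrons.

4 unpaired electrons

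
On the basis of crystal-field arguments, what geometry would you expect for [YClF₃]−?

Each chloride is −1; each fluoride is −1; balancing the −1 overall charge requires Y(III).
Group 3 minus oxidation state 3 gives a d⁰ configuration.
Coordination number: 4.
A d⁰ ion has no crystal-field stabilisation preference between square planar and tetrahedral, so four ligands adopt the sterically favoured tetrahedral geometry.

tetrahedral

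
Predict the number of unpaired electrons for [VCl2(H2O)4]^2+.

Ligand charges: each chloride is −1; water is neutral. With an overall charge of +2 the vanadium centre must be in the +4 oxidation state.
Group 5 minus oxidation state 4 gives a d¹ configuration.
In an octahedral field the d¹ configuration is t₂g¹e_g⁰ (only one arrangement possible), giving 1 unpaired electron.

1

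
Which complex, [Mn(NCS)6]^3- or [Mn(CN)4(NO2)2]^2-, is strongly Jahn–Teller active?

[Mn(NCS)6]^3-

[Mn(NCS)6]^3-: Ligand charges: each isothiocyanate is −1. With an overall charge of −3 the manganese centre must be in the +3 oxidation state. Manganese is a group-7 element; Mn(III) is therefore d⁴. Isothiocyanate is a weak-field ligand for a first-row metal, so the complex is high-spin. The t₂g³e_g¹ (high-spin) configuration has an unevenly filled e_g set; the Jahn–Teller theorem predicts a tetragonal distortion (typically axial elongation) to lift the degeneracy.
[Mn(CN)4(NO2)2]^2-: Summing ligand charges against the −2 overall charge gives an oxidation state of +4 for manganese. Mn sits in group 7, so the d-electron count is 7 − 4 = 3. The d³ configuration leaves the e_g set evenly filled (or empty) — no strong Jahn–Teller driving force.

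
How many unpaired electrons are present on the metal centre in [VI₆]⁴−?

Summing ligand charges against the −4 overall charge gives an oxidation state of +2 for vanadium.
Vanadium is a group-5 element; V(II) is therefore d³.
In an octahedral field the d³ configuration is t₂g³e_g⁰ (only one arrangement possible), giving 3 unpaired electrons.

3 unpaired electrons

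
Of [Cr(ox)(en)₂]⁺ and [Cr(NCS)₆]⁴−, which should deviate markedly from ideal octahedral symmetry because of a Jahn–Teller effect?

[Cr(ox)(en)₂]⁺: Ligand charges: each oxalate is −2; ethylenediamine is neutral. With an overall charge of +1 the chromium centre must be in the +3 oxidation state. Group 6 minus oxidation state 3 gives a d³ configuration. The d³ configuration leaves the e_g set evenly filled (or empty) — no strong Jahn–Teller driving force.
[Cr(NCS)₆]⁴−: Each isothiocyanate is −1; balancing the −4 overall charge requires Cr(II). Chromium is a group-6 element; Cr(II) is therefore d⁴. Isothiocyanate is a weak-field ligand for a first-row metal, so the complex is high-spin. The t₂g³e_g¹ (high-spin) configuration has an unevenly filled e_g set; the Jahn–Teller theorem predicts a tetragonal distortion (typically axial elongation) to lift the degeneracy.

[Cr(NCS)₆]⁴−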